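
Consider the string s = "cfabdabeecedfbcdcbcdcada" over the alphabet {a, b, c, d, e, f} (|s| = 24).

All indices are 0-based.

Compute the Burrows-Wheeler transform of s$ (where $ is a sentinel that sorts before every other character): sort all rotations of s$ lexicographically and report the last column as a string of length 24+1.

adfdccfaaddbbe$abcceecbcd

rank  rotation                   last
    0  $cfabdabeecedfbcdcbcdcada  a
    1  a$cfabdabeecedfbcdcbcdcad  d
    2  abdabeecedfbcdcbcdcada$cf  f
    3  abeecedfbcdcbcdcada$cfabd  d
    4  ada$cfabdabeecedfbcdcbcdc  c
    5  bcdcada$cfabdabeecedfbcdc  c
    6  bcdcbcdcada$cfabdabeecedf  f
    7  bdabeecedfbcdcbcdcada$cfa  a
    8  beecedfbcdcbcdcada$cfabda  a
    9  cada$cfabdabeecedfbcdcbcd  d
   10  cbcdcada$cfabdabeecedfbcd  d
   11  cdcada$cfabdabeecedfbcdcb  b
   12  cdcbcdcada$cfabdabeecedfb  b
   13  cedfbcdcbcdcada$cfabdabee  e
   14  cfabdabeecedfbcdcbcdcada$  $
   15  da$cfabdabeecedfbcdcbcdca  a
   16  dabeecedfbcdcbcdcada$cfab  b
   17  dcada$cfabdabeecedfbcdcbc  c
   18  dcbcdcada$cfabdabeecedfbc  c
   19  dfbcdcbcdcada$cfabdabeece  e
   20  ecedfbcdcbcdcada$cfabdabe  e
   21  edfbcdcbcdcada$cfabdabeec  c
   22  eecedfbcdcbcdcada$cfabdab  b
   23  fabdabeecedfbcdcbcdcada$c  c
   24  fbcdcbcdcada$cfabdabeeced  d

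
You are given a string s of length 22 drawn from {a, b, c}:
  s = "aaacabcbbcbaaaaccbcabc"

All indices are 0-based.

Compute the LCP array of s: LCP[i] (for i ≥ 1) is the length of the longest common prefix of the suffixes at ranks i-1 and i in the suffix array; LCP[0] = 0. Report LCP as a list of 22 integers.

sorted suffixes:
  #0 SA[0]=11  'aaaaccbcabc'
  #1 SA[1]=0  'aaacabcbbcbaaaaccbcabc'
  #2 SA[2]=12  'aaaccbcabc'
  #3 SA[3]=1  'aacabcbbcbaaaaccbcabc'
  #4 SA[4]=13  'aaccbcabc'
  #5 SA[5]=19  'abc'
  #6 SA[6]=4  'abcbbcbaaaaccbcabc'
  #7 SA[7]=2  'acabcbbcbaaaaccbcabc'
  #8 SA[8]=14  'accbcabc'
  #9 SA[9]=10  'baaaaccbcabc'
  #10 SA[10]=7  'bbcbaaaaccbcabc'
  #11 SA[11]=20  'bc'
  #12 SA[12]=17  'bcabc'
  #13 SA[13]=8  'bcbaaaaccbcabc'
  #14 SA[14]=5  'bcbbcbaaaaccbcabc'
  #15 SA[15]=21  'c'
  #16 SA[16]=18  'cabc'
  #17 SA[17]=3  'cabcbbcbaaaaccbcabc'
  #18 SA[18]=9  'cbaaaaccbcabc'
  #19 SA[19]=6  'cbbcbaaaaccbcabc'
  #20 SA[20]=16  'cbcabc'
  #21 SA[21]=15  'ccbcabc'

SA = [11, 0, 12, 1, 13, 19, 4, 2, 14, 10, 7, 20, 17, 8, 5, 21, 18, 3, 9, 6, 16, 15]
rank  pair      lcp
   1  s[11:],s[0:]  3  'aaa'
   2  s[0:],s[12:]  4  'aaac'
   3  s[12:],s[1:]  2  'aa'
   4  s[1:],s[13:]  3  'aac'
   5  s[13:],s[19:]  1  'a'
   6  s[19:],s[4:]  3  'abc'
   7  s[4:],s[2:]  1  'a'
   8  s[2:],s[14:]  2  'ac'
   9  s[14:],s[10:]  0  ''
  10  s[10:],s[7:]  1  'b'
  11  s[7:],s[20:]  1  'b'
  12  s[20:],s[17:]  2  'bc'
  13  s[17:],s[8:]  2  'bc'
  14  s[8:],s[5:]  3  'bcb'
  15  s[5:],s[21:]  0  ''
  16  s[21:],s[18:]  1  'c'
  17  s[18:],s[3:]  4  'cabc'
  18  s[3:],s[9:]  1  'c'
  19  s[9:],s[6:]  2  'cb'
  20  s[6:],s[16:]  2  'cb'
  21  s[16:],s[15:]  1  'c'

[0, 3, 4, 2, 3, 1, 3, 1, 2, 0, 1, 1, 2, 2, 3, 0, 1, 4, 1, 2, 2, 1]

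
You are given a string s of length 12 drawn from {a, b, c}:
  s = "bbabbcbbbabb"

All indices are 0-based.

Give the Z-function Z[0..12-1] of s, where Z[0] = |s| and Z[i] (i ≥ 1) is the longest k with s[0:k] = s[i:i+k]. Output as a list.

[12, 1, 0, 2, 1, 0, 2, 5, 1, 0, 2, 1]

Z[0]=12
i=1: fresh scan; Z[1]=1 scan→box=[1,2)
i=2: fresh scan; Z[2]=0
i=3: fresh scan; Z[3]=2 scan→box=[3,5)
i=4: min(r-i=1, Z[1]=1)=1; Z[4]=1
i=5: fresh scan; Z[5]=0
i=6: fresh scan; Z[6]=2 scan→box=[6,8)
i=7: min(r-i=1, Z[1]=1)=1; Z[7]=5 scan→box=[7,12)
i=8: min(r-i=4, Z[1]=1)=1; Z[8]=1
i=9: min(r-i=3, Z[2]=0)=0; Z[9]=0
i=10: min(r-i=2, Z[3]=2)=2; Z[10]=2
i=11: min(r-i=1, Z[4]=1)=1; Z[11]=1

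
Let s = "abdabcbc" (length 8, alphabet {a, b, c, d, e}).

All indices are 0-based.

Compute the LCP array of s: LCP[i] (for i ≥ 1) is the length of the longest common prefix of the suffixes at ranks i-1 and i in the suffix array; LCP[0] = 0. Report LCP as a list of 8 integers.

[0, 2, 0, 2, 1, 0, 1, 0]

sorted suffixes:
  #0 SA[0]=3  'abcbc'
  #1 SA[1]=0  'abdabcbc'
  #2 SA[2]=6  'bc'
  #3 SA[3]=4  'bcbc'
  #4 SA[4]=1  'bdabcbc'
  #5 SA[5]=7  'c'
  #6 SA[6]=5  'cbc'
  #7 SA[7]=2  'dabcbc'

SA = [3, 0, 6, 4, 1, 7, 5, 2]
rank  pair      lcp
   1  s[3:],s[0:]  2  'ab'
   2  s[0:],s[6:]  0  ''
   3  s[6:],s[4:]  2  'bc'
   4  s[4:],s[1:]  1  'b'
   5  s[1:],s[7:]  0  ''
   6  s[7:],s[5:]  1  'c'
   7  s[5:],s[2:]  0  ''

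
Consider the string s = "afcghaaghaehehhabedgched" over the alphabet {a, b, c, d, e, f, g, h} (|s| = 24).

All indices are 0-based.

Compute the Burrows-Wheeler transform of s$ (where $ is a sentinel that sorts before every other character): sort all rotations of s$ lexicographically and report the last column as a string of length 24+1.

rank  rotation                   last
    0  $afcghaaghaehehhabedgched  d
    1  aaghaehehhabedgched$afcgh  h
    2  abedgched$afcghaaghaehehh  h
    3  aehehhabedgched$afcghaagh  h
    4  afcghaaghaehehhabedgched$  $
    5  aghaehehhabedgched$afcgha  a
    6  bedgched$afcghaaghaehehha  a
    7  cghaaghaehehhabedgched$af  f
    8  ched$afcghaaghaehehhabedg  g
    9  d$afcghaaghaehehhabedgche  e
   10  dgched$afcghaaghaehehhabe  e
   11  ed$afcghaaghaehehhabedgch  h
   12  edgched$afcghaaghaehehhab  b
   13  ehehhabedgched$afcghaagha  a
   14  ehhabedgched$afcghaaghaeh  h
   15  fcghaaghaehehhabedgched$a  a
   16  gched$afcghaaghaehehhabed  d
   17  ghaaghaehehhabedgched$afc  c
   18  ghaehehhabedgched$afcghaa  a
   19  haaghaehehhabedgched$afcg  g
   20  habedgched$afcghaaghaeheh  h
   21  haehehhabedgched$afcghaag  g
   22  hed$afcghaaghaehehhabedgc  c
   23  hehhabedgched$afcghaaghae  e
   24  hhabedgched$afcghaaghaehe  e

dhhh$aafgeehbahadcaghgcee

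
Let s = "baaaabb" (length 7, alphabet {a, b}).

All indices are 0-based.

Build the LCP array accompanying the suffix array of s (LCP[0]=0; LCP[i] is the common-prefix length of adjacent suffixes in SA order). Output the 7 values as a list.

[0, 3, 2, 1, 0, 1, 1]

rank→(start, suffix):
  0 → (1, 'aaaabb')
  1 → (2, 'aaabb')
  2 → (3, 'aabb')
  3 → (4, 'abb')
  4 → (6, 'b')
  5 → (0, 'baaaabb')
  6 → (5, 'bb')

SA = [1, 2, 3, 4, 6, 0, 5]
i: (SA[i-1],SA[i]) lcp shared
  1: (1,2) 3 'aaa'
  2: (2,3) 2 'aa'
  3: (3,4) 1 'a'
  4: (4,6) 0 ''
  5: (6,0) 1 'b'
  6: (0,5) 1 'b'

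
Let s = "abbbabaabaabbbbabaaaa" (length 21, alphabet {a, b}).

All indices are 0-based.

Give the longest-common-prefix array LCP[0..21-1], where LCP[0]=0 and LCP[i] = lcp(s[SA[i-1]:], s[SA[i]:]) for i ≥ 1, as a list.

[0, 1, 2, 3, 2, 3, 1, 4, 5, 2, 4, 0, 3, 4, 2, 5, 1, 6, 2, 7, 3]

sorted suffixes:
  #0 SA[0]=20  'a'
  #1 SA[1]=19  'aa'
  #2 SA[2]=18  'aaa'
  #3 SA[3]=17  'aaaa'
  #4 SA[4]=6  'aabaabbbbabaaaa'
  #5 SA[5]=9  'aabbbbabaaaa'
  #6 SA[6]=15  'abaaaa'
  #7 SA[7]=4  'abaabaabbbbabaaaa'
  #8 SA[8]=7  'abaabbbbabaaaa'
  #9 SA[9]=0  'abbbabaabaabbbbabaaaa'
  #10 SA[10]=10  'abbbbabaaaa'
  #11 SA[11]=16  'baaaa'
  #12 SA[12]=5  'baabaabbbbabaaaa'
  #13 SA[13]=8  'baabbbbabaaaa'
  #14 SA[14]=14  'babaaaa'
  #15 SA[15]=3  'babaabaabbbbabaaaa'
  #16 SA[16]=13  'bbabaaaa'
  #17 SA[17]=2  'bbabaabaabbbbabaaaa'
  #18 SA[18]=12  'bbbabaaaa'
  #19 SA[19]=1  'bbbabaabaabbbbabaaaa'
  #20 SA[20]=11  'bbbbabaaaa'

SA = [20, 19, 18, 17, 6, 9, 15, 4, 7, 0, 10, 16, 5, 8, 14, 3, 13, 2, 12, 1, 11]
rank  pair      lcp
   1  s[20:],s[19:]  1  'a'
   2  s[19:],s[18:]  2  'aa'
   3  s[18:],s[17:]  3  'aaa'
   4  s[17:],s[6:]  2  'aa'
   5  s[6:],s[9:]  3  'aab'
   6  s[9:],s[15:]  1  'a'
   7  s[15:],s[4:]  4  'abaa'
   8  s[4:],s[7:]  5  'abaab'
   9  s[7:],s[0:]  2  'ab'
  10  s[0:],s[10:]  4  'abbb'
  11  s[10:],s[16:]  0  ''
  12  s[16:],s[5:]  3  'baa'
  13  s[5:],s[8:]  4  'baab'
  14  s[8:],s[14:]  2  'ba'
  15  s[14:],s[3:]  5  'babaa'
  16  s[3:],s[13:]  1  'b'
  17  s[13:],s[2:]  6  'bbabaa'
  18  s[2:],s[12:]  2  'bb'
  19  s[12:],s[1:]  7  'bbbabaa'
  20  s[1:],s[11:]  3  'bbb'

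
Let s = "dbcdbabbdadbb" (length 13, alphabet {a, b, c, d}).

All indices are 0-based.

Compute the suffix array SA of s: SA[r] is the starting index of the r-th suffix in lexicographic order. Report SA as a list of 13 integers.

[5, 9, 12, 4, 11, 6, 1, 7, 2, 8, 3, 10, 0]

rank | idx | suffix
   0 |   5 | abbdadbb
   1 |   9 | adbb
   2 |  12 | b
   3 |   4 | babbdadbb
   4 |  11 | bb
   5 |   6 | bbdadbb
   6 |   1 | bcdbabbdadbb
   7 |   7 | bdadbb
   8 |   2 | cdbabbdadbb
   9 |   8 | dadbb
  10 |   3 | dbabbdadbb
  11 |  10 | dbb
  12 |   0 | dbcdbabbdadbb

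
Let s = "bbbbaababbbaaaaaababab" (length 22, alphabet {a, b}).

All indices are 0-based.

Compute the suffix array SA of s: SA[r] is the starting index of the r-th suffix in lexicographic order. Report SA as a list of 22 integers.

[11, 12, 13, 14, 15, 4, 20, 18, 16, 5, 7, 21, 10, 3, 19, 17, 6, 9, 2, 8, 1, 0]

sorted suffixes:
  #0 SA[0]=11  'aaaaaababab'
  #1 SA[1]=12  'aaaaababab'
  #2 SA[2]=13  'aaaababab'
  #3 SA[3]=14  'aaababab'
  #4 SA[4]=15  'aababab'
  #5 SA[5]=4  'aababbbaaaaaababab'
  #6 SA[6]=20  'ab'
  #7 SA[7]=18  'abab'
  #8 SA[8]=16  'ababab'
  #9 SA[9]=5  'ababbbaaaaaababab'
  #10 SA[10]=7  'abbbaaaaaababab'
  #11 SA[11]=21  'b'
  #12 SA[12]=10  'baaaaaababab'
  #13 SA[13]=3  'baababbbaaaaaababab'
  #14 SA[14]=19  'bab'
  #15 SA[15]=17  'babab'
  #16 SA[16]=6  'babbbaaaaaababab'
  #17 SA[17]=9  'bbaaaaaababab'
  #18 SA[18]=2  'bbaababbbaaaaaababab'
  #19 SA[19]=8  'bbbaaaaaababab'
  #20 SA[20]=1  'bbbaababbbaaaaaababab'
  #21 SA[21]=0  'bbbbaababbbaaaaaababab'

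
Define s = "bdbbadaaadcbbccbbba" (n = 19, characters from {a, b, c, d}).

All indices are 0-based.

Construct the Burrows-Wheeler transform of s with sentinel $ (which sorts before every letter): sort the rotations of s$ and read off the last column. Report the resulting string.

abdababbbdccb$cdbaba

rank  rotation              last
    0  $bdbbadaaadcbbccbbba  a
    1  a$bdbbadaaadcbbccbbb  b
    2  aaadcbbccbbba$bdbbad  d
    3  aadcbbccbbba$bdbbada  a
    4  adaaadcbbccbbba$bdbb  b
    5  adcbbccbbba$bdbbadaa  a
    6  ba$bdbbadaaadcbbccbb  b
    7  badaaadcbbccbbba$bdb  b
    8  bba$bdbbadaaadcbbccb  b
    9  bbadaaadcbbccbbba$bd  d
   10  bbba$bdbbadaaadcbbcc  c
   11  bbccbbba$bdbbadaaadc  c
   12  bccbbba$bdbbadaaadcb  b
   13  bdbbadaaadcbbccbbba$  $
   14  cbbba$bdbbadaaadcbbc  c
   15  cbbccbbba$bdbbadaaad  d
   16  ccbbba$bdbbadaaadcbb  b
   17  daaadcbbccbbba$bdbba  a
   18  dbbadaaadcbbccbbba$b  b
   19  dcbbccbbba$bdbbadaaa  a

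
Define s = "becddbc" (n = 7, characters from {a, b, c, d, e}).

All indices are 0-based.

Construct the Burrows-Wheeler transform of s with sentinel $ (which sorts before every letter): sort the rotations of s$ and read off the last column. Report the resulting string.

cd$bedcb

rank  rotation  last
    0  $becddbc  c
    1  bc$becdd  d
    2  becddbc$  $
    3  c$becddb  b
    4  cddbc$be  e
    5  dbc$becd  d
    6  ddbc$bec  c
    7  ecddbc$b  b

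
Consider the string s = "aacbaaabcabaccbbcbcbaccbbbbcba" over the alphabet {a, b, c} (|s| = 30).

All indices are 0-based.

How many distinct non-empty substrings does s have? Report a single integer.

rank→(start, suffix):
  0 → (29, 'a')
  1 → (4, 'aaabcabaccbbcbcbaccbbbbcba')
  2 → (5, 'aabcabaccbbcbcbaccbbbbcba')
  3 → (0, 'aacbaaabcabaccbbcbcbaccbbbbcba')
  4 → (9, 'abaccbbcbcbaccbbbbcba')
  5 → (6, 'abcabaccbbcbcbaccbbbbcba')
  6 → (1, 'acbaaabcabaccbbcbcbaccbbbbcba')
  7 → (20, 'accbbbbcba')
  8 → (11, 'accbbcbcbaccbbbbcba')
  9 → (28, 'ba')
  10 → (3, 'baaabcabaccbbcbcbaccbbbbcba')
  11 → (19, 'baccbbbbcba')
  12 → (10, 'baccbbcbcbaccbbbbcba')
  13 → (23, 'bbbbcba')
  14 → (24, 'bbbcba')
  15 → (25, 'bbcba')
  16 → (14, 'bbcbcbaccbbbbcba')
  17 → (7, 'bcabaccbbcbcbaccbbbbcba')
  18 → (26, 'bcba')
  19 → (17, 'bcbaccbbbbcba')
  20 → (15, 'bcbcbaccbbbbcba')
  21 → (8, 'cabaccbbcbcbaccbbbbcba')
  22 → (27, 'cba')
  23 → (2, 'cbaaabcabaccbbcbcbaccbbbbcba')
  24 → (18, 'cbaccbbbbcba')
  25 → (22, 'cbbbbcba')
  26 → (13, 'cbbcbcbaccbbbbcba')
  27 → (16, 'cbcbaccbbbbcba')
  28 → (21, 'ccbbbbcba')
  29 → (12, 'ccbbcbcbaccbbbbcba')

SA = [29, 4, 5, 0, 9, 6, 1, 20, 11, 28, 3, 19, 10, 23, 24, 25, 14, 7, 26, 17, 15, 8, 27, 2, 18, 22, 13, 16, 21, 12]
rank  pair      lcp
   1  s[29:],s[4:]  1  'a'
   2  s[4:],s[5:]  2  'aa'
   3  s[5:],s[0:]  2  'aa'
   4  s[0:],s[9:]  1  'a'
   5  s[9:],s[6:]  2  'ab'
   6  s[6:],s[1:]  1  'a'
   7  s[1:],s[20:]  2  'ac'
   8  s[20:],s[11:]  5  'accbb'
   9  s[11:],s[28:]  0  ''
  10  s[28:],s[3:]  2  'ba'
  11  s[3:],s[19:]  2  'ba'
  12  s[19:],s[10:]  6  'baccbb'
  13  s[10:],s[23:]  1  'b'
  14  s[23:],s[24:]  3  'bbb'
  15  s[24:],s[25:]  2  'bb'
  16  s[25:],s[14:]  4  'bbcb'
  17  s[14:],s[7:]  1  'b'
  18  s[7:],s[26:]  2  'bc'
  19  s[26:],s[17:]  4  'bcba'
  20  s[17:],s[15:]  3  'bcb'
  21  s[15:],s[8:]  0  ''
  22  s[8:],s[27:]  1  'c'
  23  s[27:],s[2:]  3  'cba'
  24  s[2:],s[18:]  3  'cba'
  25  s[18:],s[22:]  2  'cb'
  26  s[22:],s[13:]  3  'cbb'
  27  s[13:],s[16:]  2  'cb'
  28  s[16:],s[21:]  1  'c'
  29  s[21:],s[12:]  4  'ccbb'

n(n+1)/2 = 30·31/2 = 465
Σ LCP = 0 + 1 + 2 + 2 + 1 + 2 + 1 + 2 + 5 + 0 + 2 + 2 + 6 + 1 + 3 + 2 + 4 + 1 + 2 + 4 + 3 + 0 + 1 + 3 + 3 + 2 + 3 + 2 + 1 + 4 = 65
distinct = 465 − 65 = 400

400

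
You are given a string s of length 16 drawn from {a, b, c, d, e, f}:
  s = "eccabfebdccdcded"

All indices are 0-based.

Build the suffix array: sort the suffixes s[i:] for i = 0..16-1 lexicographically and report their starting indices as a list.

rank→(start, suffix):
  0 → (3, 'abfebdccdcded')
  1 → (7, 'bdccdcded')
  2 → (4, 'bfebdccdcded')
  3 → (2, 'cabfebdccdcded')
  4 → (1, 'ccabfebdccdcded')
  5 → (9, 'ccdcded')
  6 → (10, 'cdcded')
  7 → (12, 'cded')
  8 → (15, 'd')
  9 → (8, 'dccdcded')
  10 → (11, 'dcded')
  11 → (13, 'ded')
  12 → (6, 'ebdccdcded')
  13 → (0, 'eccabfebdccdcded')
  14 → (14, 'ed')
  15 → (5, 'febdccdcded')

[3, 7, 4, 2, 1, 9, 10, 12, 15, 8, 11, 13, 6, 0, 14, 5]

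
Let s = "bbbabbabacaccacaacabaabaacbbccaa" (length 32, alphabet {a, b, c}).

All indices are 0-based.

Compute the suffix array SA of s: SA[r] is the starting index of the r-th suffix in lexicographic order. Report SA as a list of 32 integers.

[31, 30, 20, 15, 23, 18, 21, 6, 3, 13, 16, 8, 24, 10, 19, 22, 5, 2, 7, 4, 1, 0, 26, 27, 29, 14, 17, 12, 9, 25, 28, 11]

rank→(start, suffix):
  0 → (31, 'a')
  1 → (30, 'aa')
  2 → (20, 'aabaacbbccaa')
  3 → (15, 'aacabaabaacbbccaa')
  4 → (23, 'aacbbccaa')
  5 → (18, 'abaabaacbbccaa')
  6 → (21, 'abaacbbccaa')
  7 → (6, 'abacaccacaacabaabaacbbccaa')
  8 → (3, 'abbabacaccacaacabaabaacbbccaa')
  9 → (13, 'acaacabaabaacbbccaa')
  10 → (16, 'acabaabaacbbccaa')
  11 → (8, 'acaccacaacabaabaacbbccaa')
  12 → (24, 'acbbccaa')
  13 → (10, 'accacaacabaabaacbbccaa')
  14 → (19, 'baabaacbbccaa')
  15 → (22, 'baacbbccaa')
  16 → (5, 'babacaccacaacabaabaacbbccaa')
  17 → (2, 'babbabacaccacaacabaabaacbbccaa')
  18 → (7, 'bacaccacaacabaabaacbbccaa')
  19 → (4, 'bbabacaccacaacabaabaacbbccaa')
  20 → (1, 'bbabbabacaccacaacabaabaacbbccaa')
  21 → (0, 'bbbabbabacaccacaacabaabaacbbccaa')
  22 → (26, 'bbccaa')
  23 → (27, 'bccaa')
  24 → (29, 'caa')
  25 → (14, 'caacabaabaacbbccaa')
  26 → (17, 'cabaabaacbbccaa')
  27 → (12, 'cacaacabaabaacbbccaa')
  28 → (9, 'caccacaacabaabaacbbccaa')
  29 → (25, 'cbbccaa')
  30 → (28, 'ccaa')
  31 → (11, 'ccacaacabaabaacbbccaa')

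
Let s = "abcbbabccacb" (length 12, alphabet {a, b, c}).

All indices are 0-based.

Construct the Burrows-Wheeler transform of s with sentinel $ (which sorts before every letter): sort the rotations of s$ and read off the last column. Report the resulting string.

b$bccbcaacabb

rank  rotation       last
    0  $abcbbabccacb  b
    1  abcbbabccacb$  $
    2  abccacb$abcbb  b
    3  acb$abcbbabcc  c
    4  b$abcbbabccac  c
    5  babccacb$abcb  b
    6  bbabccacb$abc  c
    7  bcbbabccacb$a  a
    8  bccacb$abcbba  a
    9  cacb$abcbbabc  c
   10  cb$abcbbabcca  a
   11  cbbabccacb$ab  b
   12  ccacb$abcbbab  b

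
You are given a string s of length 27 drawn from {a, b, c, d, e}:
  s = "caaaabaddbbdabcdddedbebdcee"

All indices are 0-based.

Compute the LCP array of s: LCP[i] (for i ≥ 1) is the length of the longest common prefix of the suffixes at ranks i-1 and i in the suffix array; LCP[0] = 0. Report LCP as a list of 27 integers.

[0, 3, 2, 1, 2, 1, 0, 1, 1, 1, 2, 1, 0, 1, 1, 0, 1, 2, 1, 1, 2, 2, 1, 0, 1, 1, 1]

rank→(start, suffix):
  0 → (1, 'aaaabaddbbdabcdddedbebdcee')
  1 → (2, 'aaabaddbbdabcdddedbebdcee')
  2 → (3, 'aabaddbbdabcdddedbebdcee')
  3 → (4, 'abaddbbdabcdddedbebdcee')
  4 → (12, 'abcdddedbebdcee')
  5 → (6, 'addbbdabcdddedbebdcee')
  6 → (5, 'baddbbdabcdddedbebdcee')
  7 → (9, 'bbdabcdddedbebdcee')
  8 → (13, 'bcdddedbebdcee')
  9 → (10, 'bdabcdddedbebdcee')
  10 → (22, 'bdcee')
  11 → (20, 'bebdcee')
  12 → (0, 'caaaabaddbbdabcdddedbebdcee')
  13 → (14, 'cdddedbebdcee')
  14 → (24, 'cee')
  15 → (11, 'dabcdddedbebdcee')
  16 → (8, 'dbbdabcdddedbebdcee')
  17 → (19, 'dbebdcee')
  18 → (23, 'dcee')
  19 → (7, 'ddbbdabcdddedbebdcee')
  20 → (15, 'dddedbebdcee')
  21 → (16, 'ddedbebdcee')
  22 → (17, 'dedbebdcee')
  23 → (26, 'e')
  24 → (21, 'ebdcee')
  25 → (18, 'edbebdcee')
  26 → (25, 'ee')

SA = [1, 2, 3, 4, 12, 6, 5, 9, 13, 10, 22, 20, 0, 14, 24, 11, 8, 19, 23, 7, 15, 16, 17, 26, 21, 18, 25]
i: (SA[i-1],SA[i]) lcp shared
  1: (1,2) 3 'aaa'
  2: (2,3) 2 'aa'
  3: (3,4) 1 'a'
  4: (4,12) 2 'ab'
  5: (12,6) 1 'a'
  6: (6,5) 0 ''
  7: (5,9) 1 'b'
  8: (9,13) 1 'b'
  9: (13,10) 1 'b'
  10: (10,22) 2 'bd'
  11: (22,20) 1 'b'
  12: (20,0) 0 ''
  13: (0,14) 1 'c'
  14: (14,24) 1 'c'
  15: (24,11) 0 ''
  16: (11,8) 1 'd'
  17: (8,19) 2 'db'
  18: (19,23) 1 'd'
  19: (23,7) 1 'd'
  20: (7,15) 2 'dd'
  21: (15,16) 2 'dd'
  22: (16,17) 1 'd'
  23: (17,26) 0 ''
  24: (26,21) 1 'e'
  25: (21,18) 1 'e'
  26: (18,25) 1 'e'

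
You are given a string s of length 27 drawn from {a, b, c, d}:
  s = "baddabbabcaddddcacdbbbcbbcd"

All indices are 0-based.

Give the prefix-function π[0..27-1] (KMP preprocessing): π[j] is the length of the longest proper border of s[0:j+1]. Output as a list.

π[0] = 0
j=1 s[j]='a': π[1]=0 (border '')
j=2 s[j]='d': π[2]=0 (border '')
j=3 s[j]='d': π[3]=0 (border '')
j=4 s[j]='a': π[4]=0 (border '')
j=5 s[j]='b': π[5]=1 (border 'b')
j=6 s[j]='b': k: 1→0; π[6]=1 (border 'b')
j=7 s[j]='a': π[7]=2 (border 'ba')
j=8 s[j]='b': k: 2→0; π[8]=1 (border 'b')
j=9 s[j]='c': k: 1→0; π[9]=0 (border '')
j=10 s[j]='a': π[10]=0 (border '')
j=11 s[j]='d': π[11]=0 (border '')
j=12 s[j]='d': π[12]=0 (border '')
j=13 s[j]='d': π[13]=0 (border '')
j=14 s[j]='d': π[14]=0 (border '')
j=15 s[j]='c': π[15]=0 (border '')
j=16 s[j]='a': π[16]=0 (border '')
j=17 s[j]='c': π[17]=0 (border '')
j=18 s[j]='d': π[18]=0 (border '')
j=19 s[j]='b': π[19]=1 (border 'b')
j=20 s[j]='b': k: 1→0; π[20]=1 (border 'b')
j=21 s[j]='b': k: 1→0; π[21]=1 (border 'b')
j=22 s[j]='c': k: 1→0; π[22]=0 (border '')
j=23 s[j]='b': π[23]=1 (border 'b')
j=24 s[j]='b': k: 1→0; π[24]=1 (border 'b')
j=25 s[j]='c': k: 1→0; π[25]=0 (border '')
j=26 s[j]='d': π[26]=0 (border '')

[0, 0, 0, 0, 0, 1, 1, 2, 1, 0, 0, 0, 0, 0, 0, 0, 0, 0, 0, 1, 1, 1, 0, 1, 1, 0, 0]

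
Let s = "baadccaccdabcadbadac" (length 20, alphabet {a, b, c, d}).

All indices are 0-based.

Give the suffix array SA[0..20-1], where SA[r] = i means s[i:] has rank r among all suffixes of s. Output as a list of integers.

[1, 10, 18, 6, 16, 13, 2, 0, 15, 11, 19, 5, 12, 4, 7, 8, 9, 17, 14, 3]

sorted suffixes:
  #0 SA[0]=1  'aadccaccdabcadbadac'
  #1 SA[1]=10  'abcadbadac'
  #2 SA[2]=18  'ac'
  #3 SA[3]=6  'accdabcadbadac'
  #4 SA[4]=16  'adac'
  #5 SA[5]=13  'adbadac'
  #6 SA[6]=2  'adccaccdabcadbadac'
  #7 SA[7]=0  'baadccaccdabcadbadac'
  #8 SA[8]=15  'badac'
  #9 SA[9]=11  'bcadbadac'
  #10 SA[10]=19  'c'
  #11 SA[11]=5  'caccdabcadbadac'
  #12 SA[12]=12  'cadbadac'
  #13 SA[13]=4  'ccaccdabcadbadac'
  #14 SA[14]=7  'ccdabcadbadac'
  #15 SA[15]=8  'cdabcadbadac'
  #16 SA[16]=9  'dabcadbadac'
  #17 SA[17]=17  'dac'
  #18 SA[18]=14  'dbadac'
  #19 SA[19]=3  'dccaccdabcadbadac'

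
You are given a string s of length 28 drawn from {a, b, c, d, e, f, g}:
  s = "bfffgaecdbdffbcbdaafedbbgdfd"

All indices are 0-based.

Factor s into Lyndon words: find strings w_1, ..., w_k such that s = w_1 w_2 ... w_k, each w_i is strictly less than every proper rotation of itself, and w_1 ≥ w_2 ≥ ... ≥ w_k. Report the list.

["bfffg", "aecdbdffbcbd", "aafedbbgdfd"]

emit factor 1: 'bfffg' (i=0, period=5)
emit factor 2: 'aecdbdffbcbd' (i=5, period=12)
emit factor 3: 'aafedbbgdfd' (i=17, period=11)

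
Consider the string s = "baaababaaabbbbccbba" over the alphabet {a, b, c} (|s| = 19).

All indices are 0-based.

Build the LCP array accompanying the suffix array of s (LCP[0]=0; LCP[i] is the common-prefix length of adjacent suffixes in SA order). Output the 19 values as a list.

rank | idx | suffix
   0 |  18 | a
   1 |   1 | aaababaaabbbbccbba
   2 |   7 | aaabbbbccbba
   3 |   2 | aababaaabbbbccbba
   4 |   8 | aabbbbccbba
   5 |   5 | abaaabbbbccbba
   6 |   3 | ababaaabbbbccbba
   7 |   9 | abbbbccbba
   8 |  17 | ba
   9 |   0 | baaababaaabbbbccbba
  10 |   6 | baaabbbbccbba
  11 |   4 | babaaabbbbccbba
  12 |  16 | bba
  13 |  10 | bbbbccbba
  14 |  11 | bbbccbba
  15 |  12 | bbccbba
  16 |  13 | bccbba
  17 |  15 | cbba
  18 |  14 | ccbba

SA = [18, 1, 7, 2, 8, 5, 3, 9, 17, 0, 6, 4, 16, 10, 11, 12, 13, 15, 14]
i: (SA[i-1],SA[i]) lcp shared
  1: (18,1) 1 'a'
  2: (1,7) 4 'aaab'
  3: (7,2) 2 'aa'
  4: (2,8) 3 'aab'
  5: (8,5) 1 'a'
  6: (5,3) 3 'aba'
  7: (3,9) 2 'ab'
  8: (9,17) 0 ''
  9: (17,0) 2 'ba'
  10: (0,6) 5 'baaab'
  11: (6,4) 2 'ba'
  12: (4,16) 1 'b'
  13: (16,10) 2 'bb'
  14: (10,11) 3 'bbb'
  15: (11,12) 2 'bb'
  16: (12,13) 1 'b'
  17: (13,15) 0 ''
  18: (15,14) 1 'c'

[0, 1, 4, 2, 3, 1, 3, 2, 0, 2, 5, 2, 1, 2, 3, 2, 1, 0, 1]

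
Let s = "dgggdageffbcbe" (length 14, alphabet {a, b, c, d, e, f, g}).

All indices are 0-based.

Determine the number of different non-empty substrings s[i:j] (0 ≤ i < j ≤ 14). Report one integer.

rank→(start, suffix):
  0 → (5, 'ageffbcbe')
  1 → (10, 'bcbe')
  2 → (12, 'be')
  3 → (11, 'cbe')
  4 → (4, 'dageffbcbe')
  5 → (0, 'dgggdageffbcbe')
  6 → (13, 'e')
  7 → (7, 'effbcbe')
  8 → (9, 'fbcbe')
  9 → (8, 'ffbcbe')
  10 → (3, 'gdageffbcbe')
  11 → (6, 'geffbcbe')
  12 → (2, 'ggdageffbcbe')
  13 → (1, 'gggdageffbcbe')

SA = [5, 10, 12, 11, 4, 0, 13, 7, 9, 8, 3, 6, 2, 1]
rank  pair      lcp
   1  s[5:],s[10:]  0  ''
   2  s[10:],s[12:]  1  'b'
   3  s[12:],s[11:]  0  ''
   4  s[11:],s[4:]  0  ''
   5  s[4:],s[0:]  1  'd'
   6  s[0:],s[13:]  0  ''
   7  s[13:],s[7:]  1  'e'
   8  s[7:],s[9:]  0  ''
   9  s[9:],s[8:]  1  'f'
  10  s[8:],s[3:]  0  ''
  11  s[3:],s[6:]  1  'g'
  12  s[6:],s[2:]  1  'g'
  13  s[2:],s[1:]  2  'gg'

n(n+1)/2 = 14·15/2 = 105
Σ LCP = 0 + 0 + 1 + 0 + 0 + 1 + 0 + 1 + 0 + 1 + 0 + 1 + 1 + 2 = 8
distinct = 105 − 8 = 97

97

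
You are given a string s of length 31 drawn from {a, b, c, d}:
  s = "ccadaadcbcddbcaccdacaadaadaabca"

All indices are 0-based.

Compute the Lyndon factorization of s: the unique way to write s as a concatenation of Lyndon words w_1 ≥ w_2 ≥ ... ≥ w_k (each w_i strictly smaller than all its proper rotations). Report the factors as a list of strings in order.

emit factor 1: 'c' (i=0, period=1)
emit factor 2: 'c' (i=1, period=1)
emit factor 3: 'ad' (i=2, period=2)
emit factor 4: 'aadcbcddbcaccdac' (i=4, period=16)
emit factor 5: 'aad' (i=20, period=3)
emit factor 6: 'aad' (i=23, period=3)
emit factor 7: 'aabc' (i=26, period=4)
emit factor 8: 'a' (i=30, period=1)

["c", "c", "ad", "aadcbcddbcaccdac", "aad", "aad", "aabc", "a"]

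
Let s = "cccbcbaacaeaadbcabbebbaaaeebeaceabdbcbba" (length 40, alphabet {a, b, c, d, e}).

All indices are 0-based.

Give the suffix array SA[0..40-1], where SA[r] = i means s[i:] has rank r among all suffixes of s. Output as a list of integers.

[39, 22, 6, 11, 23, 16, 32, 7, 29, 12, 9, 24, 38, 21, 5, 37, 20, 17, 14, 3, 35, 33, 27, 18, 15, 8, 4, 36, 2, 1, 0, 30, 13, 34, 10, 31, 28, 19, 26, 25]

rank→(start, suffix):
  0 → (39, 'a')
  1 → (22, 'aaaeebeaceabdbcbba')
  2 → (6, 'aacaeaadbcabbebbaaaeebeaceabdbcbba')
  3 → (11, 'aadbcabbebbaaaeebeaceabdbcbba')
  4 → (23, 'aaeebeaceabdbcbba')
  5 → (16, 'abbebbaaaeebeaceabdbcbba')
  6 → (32, 'abdbcbba')
  7 → (7, 'acaeaadbcabbebbaaaeebeaceabdbcbba')
  8 → (29, 'aceabdbcbba')
  9 → (12, 'adbcabbebbaaaeebeaceabdbcbba')
  10 → (9, 'aeaadbcabbebbaaaeebeaceabdbcbba')
  11 → (24, 'aeebeaceabdbcbba')
  12 → (38, 'ba')
  13 → (21, 'baaaeebeaceabdbcbba')
  14 → (5, 'baacaeaadbcabbebbaaaeebeaceabdbcbba')
  15 → (37, 'bba')
  16 → (20, 'bbaaaeebeaceabdbcbba')
  17 → (17, 'bbebbaaaeebeaceabdbcbba')
  18 → (14, 'bcabbebbaaaeebeaceabdbcbba')
  19 → (3, 'bcbaacaeaadbcabbebbaaaeebeaceabdbcbba')
  20 → (35, 'bcbba')
  21 → (33, 'bdbcbba')
  22 → (27, 'beaceabdbcbba')
  23 → (18, 'bebbaaaeebeaceabdbcbba')
  24 → (15, 'cabbebbaaaeebeaceabdbcbba')
  25 → (8, 'caeaadbcabbebbaaaeebeaceabdbcbba')
  26 → (4, 'cbaacaeaadbcabbebbaaaeebeaceabdbcbba')
  27 → (36, 'cbba')
  28 → (2, 'cbcbaacaeaadbcabbebbaaaeebeaceabdbcbba')
  29 → (1, 'ccbcbaacaeaadbcabbebbaaaeebeaceabdbcbba')
  30 → (0, 'cccbcbaacaeaadbcabbebbaaaeebeaceabdbcbba')
  31 → (30, 'ceabdbcbba')
  32 → (13, 'dbcabbebbaaaeebeaceabdbcbba')
  33 → (34, 'dbcbba')
  34 → (10, 'eaadbcabbebbaaaeebeaceabdbcbba')
  35 → (31, 'eabdbcbba')
  36 → (28, 'eaceabdbcbba')
  37 → (19, 'ebbaaaeebeaceabdbcbba')
  38 → (26, 'ebeaceabdbcbba')
  39 → (25, 'eebeaceabdbcbba')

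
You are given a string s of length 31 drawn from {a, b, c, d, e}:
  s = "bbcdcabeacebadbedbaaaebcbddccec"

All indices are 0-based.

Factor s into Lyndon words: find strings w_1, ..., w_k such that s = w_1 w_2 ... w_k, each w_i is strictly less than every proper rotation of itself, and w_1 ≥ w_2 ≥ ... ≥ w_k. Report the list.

emit factor 1: 'bbcdc' (i=0, period=5)
emit factor 2: 'abeacebadbedb' (i=5, period=13)
emit factor 3: 'aaaebcbddccec' (i=18, period=13)

["bbcdc", "abeacebadbedb", "aaaebcbddccec"]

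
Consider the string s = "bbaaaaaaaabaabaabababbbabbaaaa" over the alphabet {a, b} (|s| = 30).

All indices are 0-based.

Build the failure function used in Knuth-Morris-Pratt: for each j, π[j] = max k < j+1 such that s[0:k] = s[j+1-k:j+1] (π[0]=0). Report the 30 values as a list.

π[0] = 0
j=1 s[j]='b': π[1]=1 (border 'b')
j=2 s[j]='a': k: 1→0; π[2]=0 (border '')
j=3 s[j]='a': π[3]=0 (border '')
j=4 s[j]='a': π[4]=0 (border '')
j=5 s[j]='a': π[5]=0 (border '')
j=6 s[j]='a': π[6]=0 (border '')
j=7 s[j]='a': π[7]=0 (border '')
j=8 s[j]='a': π[8]=0 (border '')
j=9 s[j]='a': π[9]=0 (border '')
j=10 s[j]='b': π[10]=1 (border 'b')
j=11 s[j]='a': k: 1→0; π[11]=0 (border '')
j=12 s[j]='a': π[12]=0 (border '')
j=13 s[j]='b': π[13]=1 (border 'b')
j=14 s[j]='a': k: 1→0; π[14]=0 (border '')
j=15 s[j]='a': π[15]=0 (border '')
j=16 s[j]='b': π[16]=1 (border 'b')
j=17 s[j]='a': k: 1→0; π[17]=0 (border '')
j=18 s[j]='b': π[18]=1 (border 'b')
j=19 s[j]='a': k: 1→0; π[19]=0 (border '')
j=20 s[j]='b': π[20]=1 (border 'b')
j=21 s[j]='b': π[21]=2 (border 'bb')
j=22 s[j]='b': k: 2→1; π[22]=2 (border 'bb')
j=23 s[j]='a': π[23]=3 (border 'bba')
j=24 s[j]='b': k: 3→0; π[24]=1 (border 'b')
j=25 s[j]='b': π[25]=2 (border 'bb')
j=26 s[j]='a': π[26]=3 (border 'bba')
j=27 s[j]='a': π[27]=4 (border 'bbaa')
j=28 s[j]='a': π[28]=5 (border 'bbaaa')
j=29 s[j]='a': π[29]=6 (border 'bbaaaa')

[0, 1, 0, 0, 0, 0, 0, 0, 0, 0, 1, 0, 0, 1, 0, 0, 1, 0, 1, 0, 1, 2, 2, 3, 1, 2, 3, 4, 5, 6]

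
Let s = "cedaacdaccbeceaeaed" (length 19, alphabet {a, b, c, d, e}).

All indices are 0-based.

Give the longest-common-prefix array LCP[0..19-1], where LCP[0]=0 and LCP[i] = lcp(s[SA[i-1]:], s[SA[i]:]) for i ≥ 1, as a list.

sorted suffixes:
  #0 SA[0]=3  'aacdaccbeceaeaed'
  #1 SA[1]=7  'accbeceaeaed'
  #2 SA[2]=4  'acdaccbeceaeaed'
  #3 SA[3]=14  'aeaed'
  #4 SA[4]=16  'aed'
  #5 SA[5]=10  'beceaeaed'
  #6 SA[6]=9  'cbeceaeaed'
  #7 SA[7]=8  'ccbeceaeaed'
  #8 SA[8]=5  'cdaccbeceaeaed'
  #9 SA[9]=12  'ceaeaed'
  #10 SA[10]=0  'cedaacdaccbeceaeaed'
  #11 SA[11]=18  'd'
  #12 SA[12]=2  'daacdaccbeceaeaed'
  #13 SA[13]=6  'daccbeceaeaed'
  #14 SA[14]=13  'eaeaed'
  #15 SA[15]=15  'eaed'
  #16 SA[16]=11  'eceaeaed'
  #17 SA[17]=17  'ed'
  #18 SA[18]=1  'edaacdaccbeceaeaed'

SA = [3, 7, 4, 14, 16, 10, 9, 8, 5, 12, 0, 18, 2, 6, 13, 15, 11, 17, 1]
[i] adj suffixes → lcp
  [1] 3/7 → 1 ('a')
  [2] 7/4 → 2 ('ac')
  [3] 4/14 → 1 ('a')
  [4] 14/16 → 2 ('ae')
  [5] 16/10 → 0 ('')
  [6] 10/9 → 0 ('')
  [7] 9/8 → 1 ('c')
  [8] 8/5 → 1 ('c')
  [9] 5/12 → 1 ('c')
  [10] 12/0 → 2 ('ce')
  [11] 0/18 → 0 ('')
  [12] 18/2 → 1 ('d')
  [13] 2/6 → 2 ('da')
  [14] 6/13 → 0 ('')
  [15] 13/15 → 3 ('eae')
  [16] 15/11 → 1 ('e')
  [17] 11/17 → 1 ('e')
  [18] 17/1 → 2 ('ed')

[0, 1, 2, 1, 2, 0, 0, 1, 1, 1, 2, 0, 1, 2, 0, 3, 1, 1, 2]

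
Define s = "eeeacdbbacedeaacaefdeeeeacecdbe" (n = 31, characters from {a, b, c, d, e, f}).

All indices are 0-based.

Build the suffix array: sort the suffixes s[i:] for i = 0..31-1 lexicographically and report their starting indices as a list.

[13, 14, 3, 24, 8, 16, 7, 6, 29, 15, 4, 27, 25, 9, 5, 28, 11, 19, 30, 12, 2, 23, 26, 10, 1, 22, 0, 21, 20, 17, 18]

rank→(start, suffix):
  0 → (13, 'aacaefdeeeeacecdbe')
  1 → (14, 'acaefdeeeeacecdbe')
  2 → (3, 'acdbbacedeaacaefdeeeeacecdbe')
  3 → (24, 'acecdbe')
  4 → (8, 'acedeaacaefdeeeeacecdbe')
  5 → (16, 'aefdeeeeacecdbe')
  6 → (7, 'bacedeaacaefdeeeeacecdbe')
  7 → (6, 'bbacedeaacaefdeeeeacecdbe')
  8 → (29, 'be')
  9 → (15, 'caefdeeeeacecdbe')
  10 → (4, 'cdbbacedeaacaefdeeeeacecdbe')
  11 → (27, 'cdbe')
  12 → (25, 'cecdbe')
  13 → (9, 'cedeaacaefdeeeeacecdbe')
  14 → (5, 'dbbacedeaacaefdeeeeacecdbe')
  15 → (28, 'dbe')
  16 → (11, 'deaacaefdeeeeacecdbe')
  17 → (19, 'deeeeacecdbe')
  18 → (30, 'e')
  19 → (12, 'eaacaefdeeeeacecdbe')
  20 → (2, 'eacdbbacedeaacaefdeeeeacecdbe')
  21 → (23, 'eacecdbe')
  22 → (26, 'ecdbe')
  23 → (10, 'edeaacaefdeeeeacecdbe')
  24 → (1, 'eeacdbbacedeaacaefdeeeeacecdbe')
  25 → (22, 'eeacecdbe')
  26 → (0, 'eeeacdbbacedeaacaefdeeeeacecdbe')
  27 → (21, 'eeeacecdbe')
  28 → (20, 'eeeeacecdbe')
  29 → (17, 'efdeeeeacecdbe')
  30 → (18, 'fdeeeeacecdbe')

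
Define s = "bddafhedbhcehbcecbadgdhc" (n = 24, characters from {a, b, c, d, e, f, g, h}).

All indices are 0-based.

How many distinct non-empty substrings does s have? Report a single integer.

rank | idx | suffix
   0 |  18 | adgdhc
   1 |   3 | afhedbhcehbcecbadgdhc
   2 |  17 | badgdhc
   3 |  13 | bcecbadgdhc
   4 |   0 | bddafhedbhcehbcecbadgdhc
   5 |   8 | bhcehbcecbadgdhc
   6 |  23 | c
   7 |  16 | cbadgdhc
   8 |  14 | cecbadgdhc
   9 |  10 | cehbcecbadgdhc
  10 |   2 | dafhedbhcehbcecbadgdhc
  11 |   7 | dbhcehbcecbadgdhc
  12 |   1 | ddafhedbhcehbcecbadgdhc
  13 |  19 | dgdhc
  14 |  21 | dhc
  15 |  15 | ecbadgdhc
  16 |   6 | edbhcehbcecbadgdhc
  17 |  11 | ehbcecbadgdhc
  18 |   4 | fhedbhcehbcecbadgdhc
  19 |  20 | gdhc
  20 |  12 | hbcecbadgdhc
  21 |  22 | hc
  22 |   9 | hcehbcecbadgdhc
  23 |   5 | hedbhcehbcecbadgdhc

SA = [18, 3, 17, 13, 0, 8, 23, 16, 14, 10, 2, 7, 1, 19, 21, 15, 6, 11, 4, 20, 12, 22, 9, 5]
i: (SA[i-1],SA[i]) lcp shared
  1: (18,3) 1 'a'
  2: (3,17) 0 ''
  3: (17,13) 1 'b'
  4: (13,0) 1 'b'
  5: (0,8) 1 'b'
  6: (8,23) 0 ''
  7: (23,16) 1 'c'
  8: (16,14) 1 'c'
  9: (14,10) 2 'ce'
  10: (10,2) 0 ''
  11: (2,7) 1 'd'
  12: (7,1) 1 'd'
  13: (1,19) 1 'd'
  14: (19,21) 1 'd'
  15: (21,15) 0 ''
  16: (15,6) 1 'e'
  17: (6,11) 1 'e'
  18: (11,4) 0 ''
  19: (4,20) 0 ''
  20: (20,12) 0 ''
  21: (12,22) 1 'h'
  22: (22,9) 2 'hc'
  23: (9,5) 1 'h'

n(n+1)/2 = 24·25/2 = 300
Σ LCP = 0 + 1 + 0 + 1 + 1 + 1 + 0 + 1 + 1 + 2 + 0 + 1 + 1 + 1 + 1 + 0 + 1 + 1 + 0 + 0 + 0 + 1 + 2 + 1 = 18
distinct = 300 − 18 = 282

282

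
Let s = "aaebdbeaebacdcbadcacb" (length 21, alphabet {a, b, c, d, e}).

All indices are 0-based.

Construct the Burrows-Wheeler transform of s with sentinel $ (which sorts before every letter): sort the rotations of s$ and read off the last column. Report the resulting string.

b$cbbeaceceddadabacbaa

rank  rotation                last
    0  $aaebdbeaebacdcbadcacb  b
    1  aaebdbeaebacdcbadcacb$  $
    2  acb$aaebdbeaebacdcbadc  c
    3  acdcbadcacb$aaebdbeaeb  b
    4  adcacb$aaebdbeaebacdcb  b
    5  aebacdcbadcacb$aaebdbe  e
    6  aebdbeaebacdcbadcacb$a  a
    7  b$aaebdbeaebacdcbadcac  c
    8  bacdcbadcacb$aaebdbeae  e
    9  badcacb$aaebdbeaebacdc  c
   10  bdbeaebacdcbadcacb$aae  e
   11  beaebacdcbadcacb$aaebd  d
   12  cacb$aaebdbeaebacdcbad  d
   13  cb$aaebdbeaebacdcbadca  a
   14  cbadcacb$aaebdbeaebacd  d
   15  cdcbadcacb$aaebdbeaeba  a
   16  dbeaebacdcbadcacb$aaeb  b
   17  dcacb$aaebdbeaebacdcba  a
   18  dcbadcacb$aaebdbeaebac  c
   19  eaebacdcbadcacb$aaebdb  b
   20  ebacdcbadcacb$aaebdbea  a
   21  ebdbeaebacdcbadcacb$aa  a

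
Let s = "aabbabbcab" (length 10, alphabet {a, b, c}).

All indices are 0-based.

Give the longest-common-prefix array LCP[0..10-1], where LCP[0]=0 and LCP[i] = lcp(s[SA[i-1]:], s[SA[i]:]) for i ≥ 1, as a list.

rank | idx | suffix
   0 |   0 | aabbabbcab
   1 |   8 | ab
   2 |   1 | abbabbcab
   3 |   4 | abbcab
   4 |   9 | b
   5 |   3 | babbcab
   6 |   2 | bbabbcab
   7 |   5 | bbcab
   8 |   6 | bcab
   9 |   7 | cab

SA = [0, 8, 1, 4, 9, 3, 2, 5, 6, 7]
rank  pair      lcp
   1  s[0:],s[8:]  1  'a'
   2  s[8:],s[1:]  2  'ab'
   3  s[1:],s[4:]  3  'abb'
   4  s[4:],s[9:]  0  ''
   5  s[9:],s[3:]  1  'b'
   6  s[3:],s[2:]  1  'b'
   7  s[2:],s[5:]  2  'bb'
   8  s[5:],s[6:]  1  'b'
   9  s[6:],s[7:]  0  ''

[0, 1, 2, 3, 0, 1, 1, 2, 1, 0]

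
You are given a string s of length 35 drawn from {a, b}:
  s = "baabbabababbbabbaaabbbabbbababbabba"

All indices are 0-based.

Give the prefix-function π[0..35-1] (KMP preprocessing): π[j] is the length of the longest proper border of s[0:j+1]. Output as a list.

[0, 0, 0, 1, 1, 2, 1, 2, 1, 2, 1, 1, 1, 2, 1, 1, 2, 3, 0, 1, 1, 1, 2, 1, 1, 1, 2, 1, 2, 1, 1, 2, 1, 1, 2]

π[0] = 0
j=1 s[j]='a': π[1]=0 (border '')
j=2 s[j]='a': π[2]=0 (border '')
j=3 s[j]='b': π[3]=1 (border 'b')
j=4 s[j]='b': k: 1→0; π[4]=1 (border 'b')
j=5 s[j]='a': π[5]=2 (border 'ba')
j=6 s[j]='b': k: 2→0; π[6]=1 (border 'b')
j=7 s[j]='a': π[7]=2 (border 'ba')
j=8 s[j]='b': k: 2→0; π[8]=1 (border 'b')
j=9 s[j]='a': π[9]=2 (border 'ba')
j=10 s[j]='b': k: 2→0; π[10]=1 (border 'b')
j=11 s[j]='b': k: 1→0; π[11]=1 (border 'b')
j=12 s[j]='b': k: 1→0; π[12]=1 (border 'b')
j=13 s[j]='a': π[13]=2 (border 'ba')
j=14 s[j]='b': k: 2→0; π[14]=1 (border 'b')
j=15 s[j]='b': k: 1→0; π[15]=1 (border 'b')
j=16 s[j]='a': π[16]=2 (border 'ba')
j=17 s[j]='a': π[17]=3 (border 'baa')
j=18 s[j]='a': k: 3→0; π[18]=0 (border '')
j=19 s[j]='b': π[19]=1 (border 'b')
j=20 s[j]='b': k: 1→0; π[20]=1 (border 'b')
j=21 s[j]='b': k: 1→0; π[21]=1 (border 'b')
j=22 s[j]='a': π[22]=2 (border 'ba')
j=23 s[j]='b': k: 2→0; π[23]=1 (border 'b')
j=24 s[j]='b': k: 1→0; π[24]=1 (border 'b')
j=25 s[j]='b': k: 1→0; π[25]=1 (border 'b')
j=26 s[j]='a': π[26]=2 (border 'ba')
j=27 s[j]='b': k: 2→0; π[27]=1 (border 'b')
j=28 s[j]='a': π[28]=2 (border 'ba')
j=29 s[j]='b': k: 2→0; π[29]=1 (border 'b')
j=30 s[j]='b': k: 1→0; π[30]=1 (border 'b')
j=31 s[j]='a': π[31]=2 (border 'ba')
j=32 s[j]='b': k: 2→0; π[32]=1 (border 'b')
j=33 s[j]='b': k: 1→0; π[33]=1 (border 'b')
j=34 s[j]='a': π[34]=2 (border 'ba')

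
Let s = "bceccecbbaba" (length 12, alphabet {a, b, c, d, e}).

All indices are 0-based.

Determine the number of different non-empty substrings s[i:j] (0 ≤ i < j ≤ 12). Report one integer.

rank | idx | suffix
   0 |  11 | a
   1 |   9 | aba
   2 |  10 | ba
   3 |   8 | baba
   4 |   7 | bbaba
   5 |   0 | bceccecbbaba
   6 |   6 | cbbaba
   7 |   3 | ccecbbaba
   8 |   4 | cecbbaba
   9 |   1 | ceccecbbaba
  10 |   5 | ecbbaba
  11 |   2 | eccecbbaba

SA = [11, 9, 10, 8, 7, 0, 6, 3, 4, 1, 5, 2]
[i] adj suffixes → lcp
  [1] 11/9 → 1 ('a')
  [2] 9/10 → 0 ('')
  [3] 10/8 → 2 ('ba')
  [4] 8/7 → 1 ('b')
  [5] 7/0 → 1 ('b')
  [6] 0/6 → 0 ('')
  [7] 6/3 → 1 ('c')
  [8] 3/4 → 1 ('c')
  [9] 4/1 → 3 ('cec')
  [10] 1/5 → 0 ('')
  [11] 5/2 → 2 ('ec')

n(n+1)/2 = 12·13/2 = 78
Σ LCP = 0 + 1 + 0 + 2 + 1 + 1 + 0 + 1 + 1 + 3 + 0 + 2 = 12
distinct = 78 − 12 = 66

66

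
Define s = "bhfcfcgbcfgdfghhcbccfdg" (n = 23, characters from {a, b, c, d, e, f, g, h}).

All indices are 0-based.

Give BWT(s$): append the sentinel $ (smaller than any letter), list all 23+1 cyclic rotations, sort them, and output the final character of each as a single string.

gcg$hbfcbfgfhcccddcffhbg

rank  rotation                  last
    0  $bhfcfcgbcfgdfghhcbccfdg  g
    1  bccfdg$bhfcfcgbcfgdfghhc  c
    2  bcfgdfghhcbccfdg$bhfcfcg  g
    3  bhfcfcgbcfgdfghhcbccfdg$  $
    4  cbccfdg$bhfcfcgbcfgdfghh  h
    5  ccfdg$bhfcfcgbcfgdfghhcb  b
    6  cfcgbcfgdfghhcbccfdg$bhf  f
    7  cfdg$bhfcfcgbcfgdfghhcbc  c
    8  cfgdfghhcbccfdg$bhfcfcgb  b
    9  cgbcfgdfghhcbccfdg$bhfcf  f
   10  dfghhcbccfdg$bhfcfcgbcfg  g
   11  dg$bhfcfcgbcfgdfghhcbccf  f
   12  fcfcgbcfgdfghhcbccfdg$bh  h
   13  fcgbcfgdfghhcbccfdg$bhfc  c
   14  fdg$bhfcfcgbcfgdfghhcbcc  c
   15  fgdfghhcbccfdg$bhfcfcgbc  c
   16  fghhcbccfdg$bhfcfcgbcfgd  d
   17  g$bhfcfcgbcfgdfghhcbccfd  d
   18  gbcfgdfghhcbccfdg$bhfcfc  c
   19  gdfghhcbccfdg$bhfcfcgbcf  f
   20  ghhcbccfdg$bhfcfcgbcfgdf  f
   21  hcbccfdg$bhfcfcgbcfgdfgh  h
   22  hfcfcgbcfgdfghhcbccfdg$b  b
   23  hhcbccfdg$bhfcfcgbcfgdfg  g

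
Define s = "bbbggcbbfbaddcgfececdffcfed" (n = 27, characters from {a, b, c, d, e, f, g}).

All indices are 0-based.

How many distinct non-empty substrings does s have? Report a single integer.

354

rank→(start, suffix):
  0 → (10, 'addcgfececdffcfed')
  1 → (9, 'baddcgfececdffcfed')
  2 → (0, 'bbbggcbbfbaddcgfececdffcfed')
  3 → (6, 'bbfbaddcgfececdffcfed')
  4 → (1, 'bbggcbbfbaddcgfececdffcfed')
  5 → (7, 'bfbaddcgfececdffcfed')
  6 → (2, 'bggcbbfbaddcgfececdffcfed')
  7 → (5, 'cbbfbaddcgfececdffcfed')
  8 → (19, 'cdffcfed')
  9 → (17, 'cecdffcfed')
  10 → (23, 'cfed')
  11 → (13, 'cgfececdffcfed')
  12 → (26, 'd')
  13 → (12, 'dcgfececdffcfed')
  14 → (11, 'ddcgfececdffcfed')
  15 → (20, 'dffcfed')
  16 → (18, 'ecdffcfed')
  17 → (16, 'ececdffcfed')
  18 → (25, 'ed')
  19 → (8, 'fbaddcgfececdffcfed')
  20 → (22, 'fcfed')
  21 → (15, 'fececdffcfed')
  22 → (24, 'fed')
  23 → (21, 'ffcfed')
  24 → (4, 'gcbbfbaddcgfececdffcfed')
  25 → (14, 'gfececdffcfed')
  26 → (3, 'ggcbbfbaddcgfececdffcfed')

SA = [10, 9, 0, 6, 1, 7, 2, 5, 19, 17, 23, 13, 26, 12, 11, 20, 18, 16, 25, 8, 22, 15, 24, 21, 4, 14, 3]
rank  pair      lcp
   1  s[10:],s[9:]  0  ''
   2  s[9:],s[0:]  1  'b'
   3  s[0:],s[6:]  2  'bb'
   4  s[6:],s[1:]  2  'bb'
   5  s[1:],s[7:]  1  'b'
   6  s[7:],s[2:]  1  'b'
   7  s[2:],s[5:]  0  ''
   8  s[5:],s[19:]  1  'c'
   9  s[19:],s[17:]  1  'c'
  10  s[17:],s[23:]  1  'c'
  11  s[23:],s[13:]  1  'c'
  12  s[13:],s[26:]  0  ''
  13  s[26:],s[12:]  1  'd'
  14  s[12:],s[11:]  1  'd'
  15  s[11:],s[20:]  1  'd'
  16  s[20:],s[18:]  0  ''
  17  s[18:],s[16:]  2  'ec'
  18  s[16:],s[25:]  1  'e'
  19  s[25:],s[8:]  0  ''
  20  s[8:],s[22:]  1  'f'
  21  s[22:],s[15:]  1  'f'
  22  s[15:],s[24:]  2  'fe'
  23  s[24:],s[21:]  1  'f'
  24  s[21:],s[4:]  0  ''
  25  s[4:],s[14:]  1  'g'
  26  s[14:],s[3:]  1  'g'

n(n+1)/2 = 27·28/2 = 378
Σ LCP = 0 + 0 + 1 + 2 + 2 + 1 + 1 + 0 + 1 + 1 + 1 + 1 + 0 + 1 + 1 + 1 + 0 + 2 + 1 + 0 + 1 + 1 + 2 + 1 + 0 + 1 + 1 = 24
distinct = 378 − 24 = 354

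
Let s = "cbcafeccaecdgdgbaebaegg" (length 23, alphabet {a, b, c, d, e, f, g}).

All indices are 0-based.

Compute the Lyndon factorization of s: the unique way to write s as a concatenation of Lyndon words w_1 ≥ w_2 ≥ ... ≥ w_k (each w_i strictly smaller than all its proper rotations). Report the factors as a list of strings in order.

emit factor 1: 'c' (i=0, period=1)
emit factor 2: 'bc' (i=1, period=2)
emit factor 3: 'afecc' (i=3, period=5)
emit factor 4: 'aecdgdgb' (i=8, period=8)
emit factor 5: 'aebaegg' (i=16, period=7)

["c", "bc", "afecc", "aecdgdgb", "aebaegg"]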